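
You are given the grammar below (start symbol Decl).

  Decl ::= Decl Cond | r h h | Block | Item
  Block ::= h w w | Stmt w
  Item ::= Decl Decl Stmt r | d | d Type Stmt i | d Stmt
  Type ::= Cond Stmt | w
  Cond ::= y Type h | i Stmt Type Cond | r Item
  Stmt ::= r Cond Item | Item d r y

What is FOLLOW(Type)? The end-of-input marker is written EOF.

In Item ::= d Type Stmt i: add FIRST(Stmt i) = { d, h, r }.
In Cond ::= y Type h: add FIRST(h) = { h }.
In Cond ::= i Stmt Type Cond: add FIRST(Cond) = { i, r, y }.
Union: FOLLOW(Type) = { d, h, i, r, y }.

{ d, h, i, r, y }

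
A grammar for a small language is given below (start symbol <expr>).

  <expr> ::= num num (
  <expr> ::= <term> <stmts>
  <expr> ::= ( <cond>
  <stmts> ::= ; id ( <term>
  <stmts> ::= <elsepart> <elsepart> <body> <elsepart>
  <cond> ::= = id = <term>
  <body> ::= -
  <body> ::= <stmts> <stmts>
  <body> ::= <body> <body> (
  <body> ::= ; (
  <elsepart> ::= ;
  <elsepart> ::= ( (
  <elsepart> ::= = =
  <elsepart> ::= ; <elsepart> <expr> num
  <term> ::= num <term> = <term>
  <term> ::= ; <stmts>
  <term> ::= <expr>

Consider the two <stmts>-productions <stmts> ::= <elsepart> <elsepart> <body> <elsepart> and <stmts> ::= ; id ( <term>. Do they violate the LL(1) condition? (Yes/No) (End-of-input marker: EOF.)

Yes

FIRST(<elsepart> <elsepart> <body> <elsepart>) = { (, ;, = } and FIRST(; id ( <term>) = { ; }.
Both contain ;, so the two alternatives are not disjoint — LL(1) conflict.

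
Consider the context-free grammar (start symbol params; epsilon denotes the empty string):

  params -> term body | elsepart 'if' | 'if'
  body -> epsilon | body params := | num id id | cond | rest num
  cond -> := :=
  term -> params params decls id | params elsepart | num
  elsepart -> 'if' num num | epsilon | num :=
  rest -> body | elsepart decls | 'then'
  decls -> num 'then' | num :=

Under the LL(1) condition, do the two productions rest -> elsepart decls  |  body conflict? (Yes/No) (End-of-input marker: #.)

Yes

FIRST(elsepart decls) = { 'if', num } and FIRST(body) = { 'if', 'then', :=, num, epsilon }.
Both contain 'if', so the two alternatives are not disjoint — LL(1) conflict.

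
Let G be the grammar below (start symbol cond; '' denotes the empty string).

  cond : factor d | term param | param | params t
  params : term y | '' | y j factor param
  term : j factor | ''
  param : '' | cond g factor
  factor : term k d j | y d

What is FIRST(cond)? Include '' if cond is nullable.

{ g, j, k, t, y, '' }

From cond : factor d: add FIRST(factor) = { j, k, y }.
From cond : term param: term, param nullable, take FIRST(term) ∪ FIRST(param) = { g, j, k, t, y }; also '' since the whole RHS is nullable.
From cond : param: add FIRST(param) = { g, j, k, t, y, '' } (including '' since param is nullable).
From cond : params t: params nullable, take FIRST(params) ∪ {t} = { j, t, y }.
Union: FIRST(cond) = { g, j, k, t, y, '' }.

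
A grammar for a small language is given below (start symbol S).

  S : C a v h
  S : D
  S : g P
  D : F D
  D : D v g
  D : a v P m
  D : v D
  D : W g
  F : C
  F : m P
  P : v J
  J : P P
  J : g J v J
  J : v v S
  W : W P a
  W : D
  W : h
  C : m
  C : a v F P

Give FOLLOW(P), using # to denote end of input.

{ #, a, h, m, v }

In S : g P: P is at the end, add FOLLOW(S) = { #, a, h, m, v }.
In D : a v P m: add FIRST(m) = { m }.
In F : m P: P is at the end, add FOLLOW(F) = { a, h, m, v }.
In J : P P: add FIRST(P) = { v }.
In J : P P: P is at the end, add FOLLOW(J) = { #, a, h, m, v }.
In W : W P a: add FIRST(a) = { a }.
In C : a v F P: P is at the end, add FOLLOW(C) = { a, h, m, v }.
Union: FOLLOW(P) = { #, a, h, m, v }.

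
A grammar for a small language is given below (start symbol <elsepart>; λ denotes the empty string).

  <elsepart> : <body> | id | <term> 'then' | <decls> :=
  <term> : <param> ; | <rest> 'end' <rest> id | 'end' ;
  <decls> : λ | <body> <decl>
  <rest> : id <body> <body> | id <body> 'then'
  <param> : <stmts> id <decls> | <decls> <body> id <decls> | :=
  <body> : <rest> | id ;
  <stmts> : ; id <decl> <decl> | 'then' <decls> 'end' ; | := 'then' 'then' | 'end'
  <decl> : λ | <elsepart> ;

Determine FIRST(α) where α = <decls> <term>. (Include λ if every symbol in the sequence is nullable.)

Add FIRST(<decls>)\{λ} = { id }; <decls> is nullable, continue.
Add FIRST(<term>) = { 'end', 'then', :=, ;, id }; <term> is not nullable, stop.

{ 'end', 'then', :=, ;, id }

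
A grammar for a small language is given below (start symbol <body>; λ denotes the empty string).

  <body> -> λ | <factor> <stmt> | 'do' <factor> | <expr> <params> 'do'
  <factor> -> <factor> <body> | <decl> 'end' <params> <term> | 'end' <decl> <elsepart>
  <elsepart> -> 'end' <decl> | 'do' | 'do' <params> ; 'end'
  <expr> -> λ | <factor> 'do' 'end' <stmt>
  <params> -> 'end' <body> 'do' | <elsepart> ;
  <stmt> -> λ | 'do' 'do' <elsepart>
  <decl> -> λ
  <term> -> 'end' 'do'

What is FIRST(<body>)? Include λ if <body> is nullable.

{ 'do', 'end', λ }

<body> -> λ contributes λ.
From <body> -> <factor> <stmt>: add FIRST(<factor>) = { 'end' }.
<body> -> 'do' <factor> contributes {'do'}.
From <body> -> <expr> <params> 'do': <expr> nullable, take FIRST(<expr>) ∪ FIRST(<params>) = { 'do', 'end' }.
Union: FIRST(<body>) = { 'do', 'end', λ }.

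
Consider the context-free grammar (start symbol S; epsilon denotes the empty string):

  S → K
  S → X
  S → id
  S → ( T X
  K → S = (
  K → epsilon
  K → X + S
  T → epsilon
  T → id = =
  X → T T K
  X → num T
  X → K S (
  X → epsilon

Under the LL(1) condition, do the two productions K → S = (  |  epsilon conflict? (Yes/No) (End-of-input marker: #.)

FIRST(S = () = { (, +, =, id, num } and FIRST(epsilon) = { epsilon }.
The second alternative is nullable and FOLLOW(K) = { #, (, +, =, id, num } shares ( with FIRST of the first — conflict.

Yes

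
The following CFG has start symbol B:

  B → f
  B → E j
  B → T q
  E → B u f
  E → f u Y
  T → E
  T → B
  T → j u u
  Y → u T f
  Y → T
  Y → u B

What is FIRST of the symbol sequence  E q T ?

{ f, j }

Add FIRST(E) = { f, j }; E is not nullable, stop.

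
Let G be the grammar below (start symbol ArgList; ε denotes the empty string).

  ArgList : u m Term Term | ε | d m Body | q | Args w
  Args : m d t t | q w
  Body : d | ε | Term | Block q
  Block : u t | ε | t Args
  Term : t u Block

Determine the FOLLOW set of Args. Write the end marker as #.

In ArgList : Args w: add FIRST(w) = { w }.
In Block : t Args: Args is at the end, add FOLLOW(Block) = { #, q, t }.
Union: FOLLOW(Args) = { #, q, t, w }.

{ #, q, t, w }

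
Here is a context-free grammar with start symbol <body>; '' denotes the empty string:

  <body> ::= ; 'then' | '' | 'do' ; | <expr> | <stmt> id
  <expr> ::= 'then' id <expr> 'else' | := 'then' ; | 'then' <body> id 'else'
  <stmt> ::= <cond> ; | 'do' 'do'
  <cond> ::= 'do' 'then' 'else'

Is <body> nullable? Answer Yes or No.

Yes

<body> has an ''-production, so <body> ⇒ ''.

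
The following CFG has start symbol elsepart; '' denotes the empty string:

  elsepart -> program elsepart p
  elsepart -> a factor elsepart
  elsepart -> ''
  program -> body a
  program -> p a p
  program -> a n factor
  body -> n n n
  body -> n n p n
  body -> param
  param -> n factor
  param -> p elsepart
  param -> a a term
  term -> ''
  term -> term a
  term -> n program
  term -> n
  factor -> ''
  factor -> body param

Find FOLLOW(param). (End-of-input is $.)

In body -> param: param is at the end, add FOLLOW(body) = { a, n, p }.
In factor -> body param: param is at the end, add FOLLOW(factor) = { $, a, n, p }.
Union: FOLLOW(param) = { $, a, n, p }.

{ $, a, n, p }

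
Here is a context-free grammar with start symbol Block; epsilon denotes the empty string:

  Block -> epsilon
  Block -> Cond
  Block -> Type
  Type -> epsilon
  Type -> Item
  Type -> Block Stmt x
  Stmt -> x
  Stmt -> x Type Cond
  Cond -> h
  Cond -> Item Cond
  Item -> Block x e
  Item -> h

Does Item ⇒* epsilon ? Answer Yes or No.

Nullable nonterminals: Block, Type.
No production of Item has an RHS whose symbols are all nullable, so Item is not nullable.

No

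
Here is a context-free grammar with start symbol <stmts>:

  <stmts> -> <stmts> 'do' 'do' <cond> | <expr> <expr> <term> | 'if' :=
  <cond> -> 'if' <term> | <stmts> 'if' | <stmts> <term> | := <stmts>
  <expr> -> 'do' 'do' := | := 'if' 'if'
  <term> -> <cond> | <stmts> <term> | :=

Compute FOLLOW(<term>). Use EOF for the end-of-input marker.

In <stmts> -> <expr> <expr> <term>: <term> is at the end, add FOLLOW(<stmts>) = { EOF, 'do', 'if', := }.
In <cond> -> 'if' <term>: <term> is at the end, add FOLLOW(<cond>) = { EOF, 'do', 'if', := }.
In <cond> -> <stmts> <term>: <term> is at the end, add FOLLOW(<cond>) = { EOF, 'do', 'if', := }.
In <term> -> <stmts> <term>: <term> is at the end, add FOLLOW(<term>) = { EOF, 'do', 'if', := }.
Union: FOLLOW(<term>) = { EOF, 'do', 'if', := }.

{ EOF, 'do', 'if', := }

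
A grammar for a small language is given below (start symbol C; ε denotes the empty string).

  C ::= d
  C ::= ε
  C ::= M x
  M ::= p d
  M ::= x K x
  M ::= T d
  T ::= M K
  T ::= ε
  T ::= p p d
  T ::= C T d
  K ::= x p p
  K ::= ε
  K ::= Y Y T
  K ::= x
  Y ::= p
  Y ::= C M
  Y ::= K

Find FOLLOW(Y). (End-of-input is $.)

In K ::= Y Y T: add FIRST(Y T)\{ε} = { d, p, x }.
  Since Y T is nullable, also add FOLLOW(K) = { d, p, x }.
In K ::= Y Y T: add FIRST(T)\{ε} = { d, p, x }.
  Since T is nullable, also add FOLLOW(K) = { d, p, x }.
Union: FOLLOW(Y) = { d, p, x }.

{ d, p, x }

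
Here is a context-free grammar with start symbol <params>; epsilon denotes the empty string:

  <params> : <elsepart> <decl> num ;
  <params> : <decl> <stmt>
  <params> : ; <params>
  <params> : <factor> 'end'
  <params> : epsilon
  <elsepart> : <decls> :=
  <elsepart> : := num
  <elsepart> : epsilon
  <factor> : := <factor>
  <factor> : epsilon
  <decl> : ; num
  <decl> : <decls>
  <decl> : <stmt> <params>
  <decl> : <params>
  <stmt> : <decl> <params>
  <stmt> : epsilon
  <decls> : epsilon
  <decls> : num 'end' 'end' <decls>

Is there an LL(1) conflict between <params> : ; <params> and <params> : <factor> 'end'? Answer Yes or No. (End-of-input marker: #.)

FIRST(; <params>) = { ; } and FIRST(<factor> 'end') = { 'end', := }.
The FIRST sets are disjoint and neither alternative is nullable — no conflict.

No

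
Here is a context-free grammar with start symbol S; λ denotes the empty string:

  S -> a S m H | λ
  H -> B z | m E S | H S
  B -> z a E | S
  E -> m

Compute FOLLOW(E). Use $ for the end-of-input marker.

{ $, a, m, z }

In H -> m E S: add FIRST(S)\{λ} = { a }.
  Since S is nullable, also add FOLLOW(H) = { $, a, m, z }.
In B -> z a E: E is at the end, add FOLLOW(B) = { z }.
Union: FOLLOW(E) = { $, a, m, z }.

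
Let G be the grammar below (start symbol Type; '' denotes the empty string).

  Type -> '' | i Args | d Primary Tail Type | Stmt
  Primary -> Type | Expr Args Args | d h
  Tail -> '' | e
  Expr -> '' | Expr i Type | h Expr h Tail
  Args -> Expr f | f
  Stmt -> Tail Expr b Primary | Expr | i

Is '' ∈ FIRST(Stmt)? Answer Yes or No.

Stmt -> Expr and each of Expr is nullable, so Stmt ⇒* ''.

Yes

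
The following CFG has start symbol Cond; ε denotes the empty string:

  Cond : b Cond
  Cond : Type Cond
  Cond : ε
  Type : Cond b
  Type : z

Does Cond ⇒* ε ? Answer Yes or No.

Cond has an ε-production, so Cond ⇒ ε.

Yes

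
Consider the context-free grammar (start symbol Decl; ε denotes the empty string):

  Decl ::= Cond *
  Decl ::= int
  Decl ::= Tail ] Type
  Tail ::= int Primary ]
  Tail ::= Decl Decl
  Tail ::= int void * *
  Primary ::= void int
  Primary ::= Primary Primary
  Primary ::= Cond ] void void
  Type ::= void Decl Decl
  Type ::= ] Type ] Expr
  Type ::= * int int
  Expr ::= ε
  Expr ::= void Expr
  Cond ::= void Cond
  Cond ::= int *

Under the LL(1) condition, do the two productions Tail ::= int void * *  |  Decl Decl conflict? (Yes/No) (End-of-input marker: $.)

FIRST(int void * *) = { int } and FIRST(Decl Decl) = { int, void }.
Both contain int, so the two alternatives are not disjoint — LL(1) conflict.

Yes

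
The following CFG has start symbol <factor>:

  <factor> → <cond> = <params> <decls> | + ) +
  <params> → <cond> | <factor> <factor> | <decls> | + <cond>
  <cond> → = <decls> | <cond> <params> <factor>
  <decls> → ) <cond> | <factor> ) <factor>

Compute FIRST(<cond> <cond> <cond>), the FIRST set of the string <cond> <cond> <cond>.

Add FIRST(<cond>) = { = }; <cond> is not nullable, stop.

{ = }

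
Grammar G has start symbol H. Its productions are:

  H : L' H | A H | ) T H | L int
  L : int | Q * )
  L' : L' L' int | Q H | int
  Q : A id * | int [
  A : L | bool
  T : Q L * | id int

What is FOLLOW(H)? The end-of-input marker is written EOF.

H is the start symbol, so EOF ∈ FOLLOW(H).
In H : L' H: H is at the end, add FOLLOW(H) = { EOF, ), bool, int }.
In H : A H: H is at the end, add FOLLOW(H) = { EOF, ), bool, int }.
In H : ) T H: H is at the end, add FOLLOW(H) = { EOF, ), bool, int }.
In L' : Q H: H is at the end, add FOLLOW(L') = { ), bool, int }.
Union: FOLLOW(H) = { EOF, ), bool, int }.

{ EOF, ), bool, int }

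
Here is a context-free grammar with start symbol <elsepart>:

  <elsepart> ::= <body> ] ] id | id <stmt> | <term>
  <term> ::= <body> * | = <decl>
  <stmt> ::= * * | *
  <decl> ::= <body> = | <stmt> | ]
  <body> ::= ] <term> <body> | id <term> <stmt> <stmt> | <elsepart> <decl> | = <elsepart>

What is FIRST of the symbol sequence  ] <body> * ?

{ ] }

] is a terminal; add {]} and stop.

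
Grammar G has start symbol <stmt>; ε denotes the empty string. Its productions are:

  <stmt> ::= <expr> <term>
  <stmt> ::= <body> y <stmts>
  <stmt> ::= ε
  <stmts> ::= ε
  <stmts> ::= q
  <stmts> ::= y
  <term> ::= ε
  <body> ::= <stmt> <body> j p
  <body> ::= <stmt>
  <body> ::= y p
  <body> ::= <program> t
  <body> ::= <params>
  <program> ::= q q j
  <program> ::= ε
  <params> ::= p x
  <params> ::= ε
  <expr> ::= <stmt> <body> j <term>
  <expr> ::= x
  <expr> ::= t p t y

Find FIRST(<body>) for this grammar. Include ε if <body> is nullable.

From <body> ::= <stmt> <body> j p: <stmt>, <body> nullable, take FIRST(<stmt>) ∪ FIRST(<body>) ∪ {j} = { j, p, q, t, x, y }.
From <body> ::= <stmt>: add FIRST(<stmt>) = { j, p, q, t, x, y, ε } (including ε since <stmt> is nullable).
<body> ::= y p contributes {y}.
From <body> ::= <program> t: <program> nullable, take FIRST(<program>) ∪ {t} = { q, t }.
From <body> ::= <params>: add FIRST(<params>) = { p, ε } (including ε since <params> is nullable).
Union: FIRST(<body>) = { j, p, q, t, x, y, ε }.

{ j, p, q, t, x, y, ε }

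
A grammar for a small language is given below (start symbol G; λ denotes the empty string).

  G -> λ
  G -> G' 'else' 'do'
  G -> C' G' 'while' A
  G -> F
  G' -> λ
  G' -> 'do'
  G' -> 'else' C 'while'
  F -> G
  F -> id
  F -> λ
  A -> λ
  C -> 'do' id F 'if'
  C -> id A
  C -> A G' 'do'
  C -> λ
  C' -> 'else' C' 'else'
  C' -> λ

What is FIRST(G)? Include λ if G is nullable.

{ 'do', 'else', 'while', id, λ }

G -> λ contributes λ.
From G -> G' 'else' 'do': G' nullable, take FIRST(G') ∪ {'else'} = { 'do', 'else' }.
From G -> C' G' 'while' A: C', G' nullable, take FIRST(C') ∪ FIRST(G') ∪ {'while'} = { 'do', 'else', 'while' }.
From G -> F: add FIRST(F) = { 'do', 'else', 'while', id, λ } (including λ since F is nullable).
Union: FIRST(G) = { 'do', 'else', 'while', id, λ }.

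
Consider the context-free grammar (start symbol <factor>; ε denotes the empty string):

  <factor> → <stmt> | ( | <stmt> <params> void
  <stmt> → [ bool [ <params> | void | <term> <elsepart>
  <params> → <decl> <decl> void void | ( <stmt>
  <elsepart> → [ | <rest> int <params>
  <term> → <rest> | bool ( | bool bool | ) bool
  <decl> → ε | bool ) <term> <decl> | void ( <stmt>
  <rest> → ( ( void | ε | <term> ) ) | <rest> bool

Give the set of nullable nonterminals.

{ <decl>, <rest>, <term> }

Directly nullable (have an ε-production): <decl>, <rest>.
<term> → <rest> with every symbol nullable, so <term> is nullable.
No other nonterminal has a production whose RHS symbols are all nullable.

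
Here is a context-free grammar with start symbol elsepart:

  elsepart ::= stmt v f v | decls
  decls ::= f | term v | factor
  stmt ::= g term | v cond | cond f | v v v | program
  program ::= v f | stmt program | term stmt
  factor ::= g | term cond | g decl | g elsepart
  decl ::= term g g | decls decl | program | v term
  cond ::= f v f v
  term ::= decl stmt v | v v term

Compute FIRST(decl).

From decl ::= term g g: add FIRST(term) = { f, g, v }.
From decl ::= decls decl: add FIRST(decls) = { f, g, v }.
From decl ::= program: add FIRST(program) = { f, g, v }.
decl ::= v term contributes {v}.
Union: FIRST(decl) = { f, g, v }.

{ f, g, v }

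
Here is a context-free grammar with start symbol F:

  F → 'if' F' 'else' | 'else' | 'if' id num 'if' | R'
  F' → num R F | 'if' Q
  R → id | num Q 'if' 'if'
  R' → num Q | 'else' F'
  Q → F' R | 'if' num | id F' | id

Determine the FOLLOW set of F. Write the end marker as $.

F is the start symbol, so $ ∈ FOLLOW(F).
In F' → num R F: F is at the end, add FOLLOW(F') = { $, 'else', 'if', id, num }.
Union: FOLLOW(F) = { $, 'else', 'if', id, num }.

{ $, 'else', 'if', id, num }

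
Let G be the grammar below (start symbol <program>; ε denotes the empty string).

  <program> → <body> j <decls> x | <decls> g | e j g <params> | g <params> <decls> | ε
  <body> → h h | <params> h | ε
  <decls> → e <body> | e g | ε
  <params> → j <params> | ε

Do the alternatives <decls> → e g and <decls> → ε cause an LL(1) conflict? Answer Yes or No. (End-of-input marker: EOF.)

FIRST(e g) = { e } and FIRST(ε) = { ε }.
The second is nullable but FOLLOW(<decls>) = { EOF, g, x } is disjoint from FIRST of the first.

No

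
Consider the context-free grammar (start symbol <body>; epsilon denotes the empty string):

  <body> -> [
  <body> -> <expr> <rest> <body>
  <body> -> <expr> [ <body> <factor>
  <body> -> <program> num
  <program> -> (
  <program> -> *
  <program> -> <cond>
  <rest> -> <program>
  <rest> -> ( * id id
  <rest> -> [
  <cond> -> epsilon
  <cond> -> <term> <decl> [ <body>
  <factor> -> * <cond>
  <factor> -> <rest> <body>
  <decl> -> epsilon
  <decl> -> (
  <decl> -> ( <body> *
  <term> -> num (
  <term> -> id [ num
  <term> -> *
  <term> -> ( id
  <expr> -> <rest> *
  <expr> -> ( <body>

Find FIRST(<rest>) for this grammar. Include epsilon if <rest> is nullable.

From <rest> -> <program>: add FIRST(<program>) = { (, *, id, num, epsilon } (including epsilon since <program> is nullable).
<rest> -> ( * id id contributes {(}.
<rest> -> [ contributes {[}.
Union: FIRST(<rest>) = { (, *, [, id, num, epsilon }.

{ (, *, [, id, num, epsilon }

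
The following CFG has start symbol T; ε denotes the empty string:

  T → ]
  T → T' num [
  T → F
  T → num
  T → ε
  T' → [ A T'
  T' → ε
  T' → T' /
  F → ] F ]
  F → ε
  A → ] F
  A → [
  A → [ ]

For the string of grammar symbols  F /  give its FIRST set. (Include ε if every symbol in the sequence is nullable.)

{ /, ] }

Add FIRST(F)\{ε} = { ] }; F is nullable, continue.
/ is a terminal; add {/} and stop.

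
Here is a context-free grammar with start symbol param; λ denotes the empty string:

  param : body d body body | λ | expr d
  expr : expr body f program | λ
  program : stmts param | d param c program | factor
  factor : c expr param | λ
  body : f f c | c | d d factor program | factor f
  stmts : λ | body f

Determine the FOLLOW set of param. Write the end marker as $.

{ $, c, d, f }

param is the start symbol, so $ ∈ FOLLOW(param).
In program : stmts param: param is at the end, add FOLLOW(program) = { $, c, d, f }.
In program : d param c program: add FIRST(c program) = { c }.
In factor : c expr param: param is at the end, add FOLLOW(factor) = { $, c, d, f }.
Union: FOLLOW(param) = { $, c, d, f }.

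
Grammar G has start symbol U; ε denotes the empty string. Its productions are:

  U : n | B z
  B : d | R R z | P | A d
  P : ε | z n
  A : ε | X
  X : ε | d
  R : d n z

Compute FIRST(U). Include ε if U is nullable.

{ d, n, z }

U : n contributes {n}.
From U : B z: B nullable, take FIRST(B) ∪ {z} = { d, z }.
Union: FIRST(U) = { d, n, z }.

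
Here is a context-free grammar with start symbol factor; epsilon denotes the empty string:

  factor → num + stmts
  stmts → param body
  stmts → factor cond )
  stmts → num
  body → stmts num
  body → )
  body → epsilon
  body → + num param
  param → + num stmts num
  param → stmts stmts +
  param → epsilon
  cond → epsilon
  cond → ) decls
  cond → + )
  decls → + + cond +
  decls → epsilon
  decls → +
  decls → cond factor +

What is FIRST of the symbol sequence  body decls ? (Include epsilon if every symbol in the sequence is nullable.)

Add FIRST(body)\{epsilon} = { ), +, num }; body is nullable, continue.
Add FIRST(decls)\{epsilon} = { ), +, num }; decls is nullable, continue.
Every symbol is nullable, so include epsilon.

{ ), +, num, epsilon }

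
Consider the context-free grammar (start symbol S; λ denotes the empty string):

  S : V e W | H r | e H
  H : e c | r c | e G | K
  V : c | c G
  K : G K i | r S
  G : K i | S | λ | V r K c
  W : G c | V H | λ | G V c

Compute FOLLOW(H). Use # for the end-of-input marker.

{ #, c, e, i, r }

In S : H r: add FIRST(r) = { r }.
In S : e H: H is at the end, add FOLLOW(S) = { #, c, e, i, r }.
In W : V H: H is at the end, add FOLLOW(W) = { #, c, e, i, r }.
Union: FOLLOW(H) = { #, c, e, i, r }.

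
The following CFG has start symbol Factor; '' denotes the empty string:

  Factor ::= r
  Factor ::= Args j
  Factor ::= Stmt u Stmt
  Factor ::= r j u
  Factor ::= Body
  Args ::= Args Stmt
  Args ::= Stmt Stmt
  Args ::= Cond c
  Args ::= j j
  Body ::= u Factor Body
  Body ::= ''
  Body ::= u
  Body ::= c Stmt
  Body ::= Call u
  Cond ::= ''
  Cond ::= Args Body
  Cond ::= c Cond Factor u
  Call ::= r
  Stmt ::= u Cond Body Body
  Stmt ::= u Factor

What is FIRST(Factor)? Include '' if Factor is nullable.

Factor ::= r contributes {r}.
From Factor ::= Args j: add FIRST(Args) = { c, j, u }.
From Factor ::= Stmt u Stmt: add FIRST(Stmt) = { u }.
Factor ::= r j u contributes {r}.
From Factor ::= Body: add FIRST(Body) = { c, r, u, '' } (including '' since Body is nullable).
Union: FIRST(Factor) = { c, j, r, u, '' }.

{ c, j, r, u, '' }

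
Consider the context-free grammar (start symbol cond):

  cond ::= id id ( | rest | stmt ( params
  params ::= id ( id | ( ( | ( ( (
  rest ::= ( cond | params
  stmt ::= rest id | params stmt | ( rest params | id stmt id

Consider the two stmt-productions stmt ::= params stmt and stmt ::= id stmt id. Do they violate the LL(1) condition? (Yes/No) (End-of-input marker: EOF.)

FIRST(params stmt) = { (, id } and FIRST(id stmt id) = { id }.
Both contain id, so the two alternatives are not disjoint — LL(1) conflict.

Yes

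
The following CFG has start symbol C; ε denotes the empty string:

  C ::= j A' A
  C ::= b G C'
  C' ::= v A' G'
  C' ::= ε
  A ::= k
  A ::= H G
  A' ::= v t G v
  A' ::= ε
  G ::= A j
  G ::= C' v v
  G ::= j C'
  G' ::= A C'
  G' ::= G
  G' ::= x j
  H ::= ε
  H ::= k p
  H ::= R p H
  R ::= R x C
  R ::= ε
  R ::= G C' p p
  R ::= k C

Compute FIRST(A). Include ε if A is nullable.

A ::= k contributes {k}.
From A ::= H G: H nullable, take FIRST(H) ∪ FIRST(G) = { j, k, p, v, x }.
Union: FIRST(A) = { j, k, p, v, x }.

{ j, k, p, v, x }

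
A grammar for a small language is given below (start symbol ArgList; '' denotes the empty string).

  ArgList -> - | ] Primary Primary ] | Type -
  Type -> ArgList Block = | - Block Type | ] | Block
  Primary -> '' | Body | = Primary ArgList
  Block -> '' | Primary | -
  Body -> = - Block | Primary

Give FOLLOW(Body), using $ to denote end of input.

In Primary -> Body: Body is at the end, add FOLLOW(Primary) = { -, =, ] }.
Union: FOLLOW(Body) = { -, =, ] }.

{ -, =, ] }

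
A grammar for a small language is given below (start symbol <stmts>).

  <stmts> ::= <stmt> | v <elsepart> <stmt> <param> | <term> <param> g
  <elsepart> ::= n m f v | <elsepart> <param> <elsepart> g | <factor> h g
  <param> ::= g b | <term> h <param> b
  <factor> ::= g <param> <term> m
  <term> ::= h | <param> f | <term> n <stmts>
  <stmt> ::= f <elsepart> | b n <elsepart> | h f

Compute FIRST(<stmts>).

{ b, f, g, h, v }

From <stmts> ::= <stmt>: add FIRST(<stmt>) = { b, f, h }.
<stmts> ::= v <elsepart> <stmt> <param> contributes {v}.
From <stmts> ::= <term> <param> g: add FIRST(<term>) = { g, h }.
Union: FIRST(<stmts>) = { b, f, g, h, v }.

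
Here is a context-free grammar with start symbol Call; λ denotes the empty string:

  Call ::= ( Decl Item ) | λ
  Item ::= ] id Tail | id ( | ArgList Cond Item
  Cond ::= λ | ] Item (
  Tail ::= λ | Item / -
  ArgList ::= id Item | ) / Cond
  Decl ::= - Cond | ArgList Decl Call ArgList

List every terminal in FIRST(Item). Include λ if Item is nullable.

Item ::= ] id Tail contributes {]}.
Item ::= id ( contributes {id}.
From Item ::= ArgList Cond Item: add FIRST(ArgList) = { ), id }.
Union: FIRST(Item) = { ), ], id }.

{ ), ], id }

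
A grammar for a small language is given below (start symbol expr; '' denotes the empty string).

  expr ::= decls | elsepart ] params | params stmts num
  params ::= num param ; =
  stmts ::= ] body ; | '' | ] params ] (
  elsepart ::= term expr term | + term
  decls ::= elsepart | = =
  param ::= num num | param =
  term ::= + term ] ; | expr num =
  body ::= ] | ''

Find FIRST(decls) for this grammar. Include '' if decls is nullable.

{ +, =, num }

From decls ::= elsepart: add FIRST(elsepart) = { +, =, num }.
decls ::= = = contributes {=}.
Union: FIRST(decls) = { +, =, num }.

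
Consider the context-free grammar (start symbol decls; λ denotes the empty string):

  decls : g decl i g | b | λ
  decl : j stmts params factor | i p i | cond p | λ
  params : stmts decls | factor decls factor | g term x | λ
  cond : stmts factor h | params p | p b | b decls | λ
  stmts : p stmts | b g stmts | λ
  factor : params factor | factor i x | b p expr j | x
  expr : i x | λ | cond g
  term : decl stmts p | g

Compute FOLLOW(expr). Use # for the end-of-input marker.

In factor : b p expr j: add FIRST(j) = { j }.
Union: FOLLOW(expr) = { j }.

{ j }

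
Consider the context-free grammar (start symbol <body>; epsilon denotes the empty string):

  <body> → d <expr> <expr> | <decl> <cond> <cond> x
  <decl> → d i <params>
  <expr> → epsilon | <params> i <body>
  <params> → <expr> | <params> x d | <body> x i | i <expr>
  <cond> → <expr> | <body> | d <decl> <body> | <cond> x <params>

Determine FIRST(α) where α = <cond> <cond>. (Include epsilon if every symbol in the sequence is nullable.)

{ d, i, x, epsilon }

Add FIRST(<cond>)\{epsilon} = { d, i, x }; <cond> is nullable, continue.
Add FIRST(<cond>)\{epsilon} = { d, i, x }; <cond> is nullable, continue.
Every symbol is nullable, so include epsilon.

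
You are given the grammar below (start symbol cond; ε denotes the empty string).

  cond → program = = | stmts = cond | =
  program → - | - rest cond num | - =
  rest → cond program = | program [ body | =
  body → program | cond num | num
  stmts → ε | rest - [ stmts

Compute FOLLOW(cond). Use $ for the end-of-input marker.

{ $, -, num }

cond is the start symbol, so $ ∈ FOLLOW(cond).
In cond → stmts = cond: cond is at the end, add FOLLOW(cond) = { $, -, num }.
In program → - rest cond num: add FIRST(num) = { num }.
In rest → cond program =: add FIRST(program =) = { - }.
In body → cond num: add FIRST(num) = { num }.
Union: FOLLOW(cond) = { $, -, num }.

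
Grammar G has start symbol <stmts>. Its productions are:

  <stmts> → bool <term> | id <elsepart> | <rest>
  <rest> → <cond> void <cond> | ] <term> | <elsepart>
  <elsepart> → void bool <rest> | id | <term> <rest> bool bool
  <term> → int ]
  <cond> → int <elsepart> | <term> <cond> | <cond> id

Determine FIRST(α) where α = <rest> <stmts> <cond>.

{ ], id, int, void }

Add FIRST(<rest>) = { ], id, int, void }; <rest> is not nullable, stop.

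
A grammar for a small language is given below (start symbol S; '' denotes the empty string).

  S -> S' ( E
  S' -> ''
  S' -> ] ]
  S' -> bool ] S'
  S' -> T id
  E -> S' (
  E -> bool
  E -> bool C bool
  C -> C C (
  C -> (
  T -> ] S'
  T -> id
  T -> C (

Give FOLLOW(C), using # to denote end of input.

{ (, bool }

In E -> bool C bool: add FIRST(bool) = { bool }.
In C -> C C (: add FIRST(C () = { ( }.
In C -> C C (: add FIRST(() = { ( }.
In T -> C (: add FIRST(() = { ( }.
Union: FOLLOW(C) = { (, bool }.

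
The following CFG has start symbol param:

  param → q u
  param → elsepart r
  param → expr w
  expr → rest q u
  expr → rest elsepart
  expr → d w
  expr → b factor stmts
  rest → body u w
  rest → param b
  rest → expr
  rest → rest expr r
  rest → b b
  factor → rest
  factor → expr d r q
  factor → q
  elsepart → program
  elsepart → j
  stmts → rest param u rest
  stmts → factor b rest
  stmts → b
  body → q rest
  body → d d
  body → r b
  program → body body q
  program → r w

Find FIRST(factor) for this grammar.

{ b, d, j, q, r }

From factor → rest: add FIRST(rest) = { b, d, j, q, r }.
From factor → expr d r q: add FIRST(expr) = { b, d, j, q, r }.
factor → q contributes {q}.
Union: FIRST(factor) = { b, d, j, q, r }.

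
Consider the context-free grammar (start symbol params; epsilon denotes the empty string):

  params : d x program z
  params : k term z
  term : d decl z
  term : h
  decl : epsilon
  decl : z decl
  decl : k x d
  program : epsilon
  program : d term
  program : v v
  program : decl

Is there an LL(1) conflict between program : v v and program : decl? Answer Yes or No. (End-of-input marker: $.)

No

FIRST(v v) = { v } and FIRST(decl) = { k, z, epsilon }.
The second is nullable but FOLLOW(program) = { z } is disjoint from FIRST of the first.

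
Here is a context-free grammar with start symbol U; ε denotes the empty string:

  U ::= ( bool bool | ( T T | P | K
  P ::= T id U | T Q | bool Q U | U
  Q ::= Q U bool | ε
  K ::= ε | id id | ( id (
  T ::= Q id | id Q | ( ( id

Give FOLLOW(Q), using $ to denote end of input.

{ $, (, bool, id }

In P ::= T Q: Q is at the end, add FOLLOW(P) = { $, bool }.
In P ::= bool Q U: add FIRST(U)\{ε} = { (, bool, id }.
  Since U is nullable, also add FOLLOW(P) = { $, bool }.
In Q ::= Q U bool: add FIRST(U bool) = { (, bool, id }.
In T ::= Q id: add FIRST(id) = { id }.
In T ::= id Q: Q is at the end, add FOLLOW(T) = { $, (, bool, id }.
Union: FOLLOW(Q) = { $, (, bool, id }.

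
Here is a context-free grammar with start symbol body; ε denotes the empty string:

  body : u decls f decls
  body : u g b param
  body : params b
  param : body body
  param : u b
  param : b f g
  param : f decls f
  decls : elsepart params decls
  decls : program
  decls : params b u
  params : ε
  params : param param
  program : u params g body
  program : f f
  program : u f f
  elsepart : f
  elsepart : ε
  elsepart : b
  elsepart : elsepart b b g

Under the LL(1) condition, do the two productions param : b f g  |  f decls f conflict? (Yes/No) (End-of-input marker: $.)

FIRST(b f g) = { b } and FIRST(f decls f) = { f }.
The FIRST sets are disjoint and neither alternative is nullable — no conflict.

No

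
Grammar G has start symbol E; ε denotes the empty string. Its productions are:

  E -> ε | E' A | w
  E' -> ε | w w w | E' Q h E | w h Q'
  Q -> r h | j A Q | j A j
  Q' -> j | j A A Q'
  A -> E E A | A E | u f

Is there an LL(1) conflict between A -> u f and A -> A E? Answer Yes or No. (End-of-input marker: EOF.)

FIRST(u f) = { u } and FIRST(A E) = { j, r, u, w }.
Both contain u, so the two alternatives are not disjoint — LL(1) conflict.

Yes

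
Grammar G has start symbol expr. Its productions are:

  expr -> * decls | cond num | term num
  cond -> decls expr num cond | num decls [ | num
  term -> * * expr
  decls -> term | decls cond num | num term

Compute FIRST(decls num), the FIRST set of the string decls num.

{ *, num }

Add FIRST(decls) = { *, num }; decls is not nullable, stop.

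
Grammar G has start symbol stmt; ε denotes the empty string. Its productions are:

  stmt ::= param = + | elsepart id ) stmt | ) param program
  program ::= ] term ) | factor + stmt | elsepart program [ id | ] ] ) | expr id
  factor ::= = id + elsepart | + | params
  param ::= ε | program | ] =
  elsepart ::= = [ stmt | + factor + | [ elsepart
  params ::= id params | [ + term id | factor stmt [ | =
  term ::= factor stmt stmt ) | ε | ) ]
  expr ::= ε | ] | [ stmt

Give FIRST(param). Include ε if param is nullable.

param ::= ε contributes ε.
From param ::= program: add FIRST(program) = { +, =, [, ], id }.
param ::= ] = contributes {]}.
Union: FIRST(param) = { +, =, [, ], id, ε }.

{ +, =, [, ], id, ε }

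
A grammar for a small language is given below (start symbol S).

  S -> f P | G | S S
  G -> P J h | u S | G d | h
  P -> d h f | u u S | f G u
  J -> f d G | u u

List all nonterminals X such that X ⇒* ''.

{ } (none)

No nonterminal has an empty production or an RHS whose symbols are all nullable.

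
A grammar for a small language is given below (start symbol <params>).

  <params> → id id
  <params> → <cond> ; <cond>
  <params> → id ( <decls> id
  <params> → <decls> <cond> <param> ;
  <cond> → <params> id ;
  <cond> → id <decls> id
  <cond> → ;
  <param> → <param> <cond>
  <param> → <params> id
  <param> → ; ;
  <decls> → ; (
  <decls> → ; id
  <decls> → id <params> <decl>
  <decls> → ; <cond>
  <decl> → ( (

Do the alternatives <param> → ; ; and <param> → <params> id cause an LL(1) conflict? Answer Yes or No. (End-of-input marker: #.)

Yes

FIRST(; ;) = { ; } and FIRST(<params> id) = { ;, id }.
Both contain ;, so the two alternatives are not disjoint — LL(1) conflict.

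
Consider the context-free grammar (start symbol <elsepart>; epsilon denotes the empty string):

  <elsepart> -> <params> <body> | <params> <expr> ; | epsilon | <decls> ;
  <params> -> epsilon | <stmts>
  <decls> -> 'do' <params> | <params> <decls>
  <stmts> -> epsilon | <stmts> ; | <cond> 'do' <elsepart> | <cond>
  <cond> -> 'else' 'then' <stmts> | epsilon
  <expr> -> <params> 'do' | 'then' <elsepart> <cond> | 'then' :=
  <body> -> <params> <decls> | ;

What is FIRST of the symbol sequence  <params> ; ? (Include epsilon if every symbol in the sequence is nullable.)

{ 'do', 'else', ; }

Add FIRST(<params>)\{epsilon} = { 'do', 'else', ; }; <params> is nullable, continue.
; is a terminal; add {;} and stop.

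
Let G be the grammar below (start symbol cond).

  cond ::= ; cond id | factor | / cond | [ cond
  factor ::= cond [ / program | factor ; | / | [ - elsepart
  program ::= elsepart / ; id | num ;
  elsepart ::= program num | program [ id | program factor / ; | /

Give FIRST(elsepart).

From elsepart ::= program num: add FIRST(program) = { /, num }.
From elsepart ::= program [ id: add FIRST(program) = { /, num }.
From elsepart ::= program factor / ;: add FIRST(program) = { /, num }.
elsepart ::= / contributes {/}.
Union: FIRST(elsepart) = { /, num }.

{ /, num }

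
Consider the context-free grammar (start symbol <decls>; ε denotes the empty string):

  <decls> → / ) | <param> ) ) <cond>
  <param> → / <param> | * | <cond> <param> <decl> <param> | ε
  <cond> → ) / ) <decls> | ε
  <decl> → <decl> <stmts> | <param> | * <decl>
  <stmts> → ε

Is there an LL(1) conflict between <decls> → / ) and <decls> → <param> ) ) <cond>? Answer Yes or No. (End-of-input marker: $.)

FIRST(/ )) = { / } and FIRST(<param> ) ) <cond>) = { ), *, / }.
Both contain /, so the two alternatives are not disjoint — LL(1) conflict.

Yes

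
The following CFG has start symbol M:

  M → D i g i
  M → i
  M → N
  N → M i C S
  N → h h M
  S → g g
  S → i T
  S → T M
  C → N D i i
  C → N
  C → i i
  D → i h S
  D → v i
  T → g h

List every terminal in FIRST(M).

{ h, i, v }

From M → D i g i: add FIRST(D) = { i, v }.
M → i contributes {i}.
From M → N: add FIRST(N) = { h, i, v }.
Union: FIRST(M) = { h, i, v }.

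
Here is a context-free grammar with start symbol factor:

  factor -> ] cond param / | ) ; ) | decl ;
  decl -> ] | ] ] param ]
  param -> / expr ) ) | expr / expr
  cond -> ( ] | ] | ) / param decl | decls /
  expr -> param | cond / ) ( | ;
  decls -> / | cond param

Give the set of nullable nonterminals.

No nonterminal has an empty production or an RHS whose symbols are all nullable.

{ } (none)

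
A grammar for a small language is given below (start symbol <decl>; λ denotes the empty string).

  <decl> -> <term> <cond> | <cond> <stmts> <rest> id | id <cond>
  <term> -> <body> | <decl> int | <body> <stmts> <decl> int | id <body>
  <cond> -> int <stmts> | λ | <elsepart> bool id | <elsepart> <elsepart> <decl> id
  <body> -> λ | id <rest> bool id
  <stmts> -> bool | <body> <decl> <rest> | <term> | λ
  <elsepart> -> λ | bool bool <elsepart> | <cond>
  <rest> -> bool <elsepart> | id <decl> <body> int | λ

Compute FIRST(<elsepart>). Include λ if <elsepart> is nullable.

<elsepart> -> λ contributes λ.
<elsepart> -> bool bool <elsepart> contributes {bool}.
From <elsepart> -> <cond>: add FIRST(<cond>) = { bool, id, int, λ } (including λ since <cond> is nullable).
Union: FIRST(<elsepart>) = { bool, id, int, λ }.

{ bool, id, int, λ }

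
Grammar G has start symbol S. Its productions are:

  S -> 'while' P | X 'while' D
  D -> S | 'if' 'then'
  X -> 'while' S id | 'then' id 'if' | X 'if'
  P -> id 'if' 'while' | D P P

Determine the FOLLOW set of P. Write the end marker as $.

{ $, 'if', 'then', 'while', id }

In S -> 'while' P: P is at the end, add FOLLOW(S) = { $, 'if', 'then', 'while', id }.
In P -> D P P: add FIRST(P) = { 'if', 'then', 'while', id }.
In P -> D P P: P is at the end, add FOLLOW(P) = { $, 'if', 'then', 'while', id }.
Union: FOLLOW(P) = { $, 'if', 'then', 'while', id }.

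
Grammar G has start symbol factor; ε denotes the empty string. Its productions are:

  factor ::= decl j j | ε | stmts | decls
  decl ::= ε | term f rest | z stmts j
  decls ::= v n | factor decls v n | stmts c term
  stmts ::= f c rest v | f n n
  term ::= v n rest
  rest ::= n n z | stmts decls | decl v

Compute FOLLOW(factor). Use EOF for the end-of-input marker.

{ EOF, f, j, v, z }

factor is the start symbol, so EOF ∈ FOLLOW(factor).
In decls ::= factor decls v n: add FIRST(decls v n) = { f, j, v, z }.
Union: FOLLOW(factor) = { EOF, f, j, v, z }.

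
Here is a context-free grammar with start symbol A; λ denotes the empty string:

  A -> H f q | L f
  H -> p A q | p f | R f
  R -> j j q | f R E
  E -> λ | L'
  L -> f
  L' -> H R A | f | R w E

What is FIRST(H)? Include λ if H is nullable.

{ f, j, p }

H -> p A q contributes {p}.
H -> p f contributes {p}.
From H -> R f: add FIRST(R) = { f, j }.
Union: FIRST(H) = { f, j, p }.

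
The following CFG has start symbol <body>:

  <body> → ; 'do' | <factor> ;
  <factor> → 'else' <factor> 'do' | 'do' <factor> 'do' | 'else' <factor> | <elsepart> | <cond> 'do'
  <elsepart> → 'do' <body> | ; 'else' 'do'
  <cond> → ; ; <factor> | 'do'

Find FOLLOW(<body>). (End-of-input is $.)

{ $, 'do', ; }

<body> is the start symbol, so $ ∈ FOLLOW(<body>).
In <elsepart> → 'do' <body>: <body> is at the end, add FOLLOW(<elsepart>) = { 'do', ; }.
Union: FOLLOW(<body>) = { $, 'do', ; }.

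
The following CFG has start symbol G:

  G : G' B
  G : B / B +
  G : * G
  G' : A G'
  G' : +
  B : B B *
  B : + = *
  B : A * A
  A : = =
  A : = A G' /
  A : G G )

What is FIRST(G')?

From G' : A G': add FIRST(A) = { *, +, = }.
G' : + contributes {+}.
Union: FIRST(G') = { *, +, = }.

{ *, +, = }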